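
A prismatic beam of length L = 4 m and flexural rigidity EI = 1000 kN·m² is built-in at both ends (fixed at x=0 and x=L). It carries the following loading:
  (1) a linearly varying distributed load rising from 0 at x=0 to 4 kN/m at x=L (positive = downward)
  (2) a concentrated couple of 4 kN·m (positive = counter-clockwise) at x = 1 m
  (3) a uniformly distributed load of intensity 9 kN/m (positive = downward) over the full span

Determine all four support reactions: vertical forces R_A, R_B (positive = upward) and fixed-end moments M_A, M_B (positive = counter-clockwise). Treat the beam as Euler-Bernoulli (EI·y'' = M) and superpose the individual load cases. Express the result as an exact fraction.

R_A = 861/40 kN, M_A = 803/60 kN·m, R_B = 899/40 kN, M_B = -279/20 kN·m

Load 1 — triangular load w₀=4 kN/m (0→w₀ over full span):
  R_A = 3w₀L/20 = 3·4·4/20 = 12/5 kN
  M_A = w₀L²/30 = 4·4²/30 = 32/15 kN·m
  R_B = 7w₀L/20 = 7·4·4/20 = 28/5 kN
  M_B = -w₀L²/20 = -4·4²/20 = -16/5 kN·m
Load 2 — applied couple M₀=4 kN·m at a=1 m (b=L-a=3):
  R_A = 6M₀ab/L³ = 6·4·1·3/4³ = 9/8 kN
  M_A = M₀b(2a-b)/L² = 4·3·(2·1-3)/4² = -3/4 kN·m
  R_B = -6M₀ab/L³ = -6·4·1·3/4³ = -9/8 kN
  M_B = M₀a(2b-a)/L² = 4·1·(2·3-1)/4² = 5/4 kN·m
Load 3 — uniform load w=9 kN/m over full span:
  R_A = wL/2 = 9·4/2 = 18 kN
  M_A = wL²/12 = 9·4²/12 = 12 kN·m
  R_B = wL/2 = 9·4/2 = 18 kN
  M_B = -wL²/12 = -9·4²/12 = -12 kN·m
Superposition: R_A = 861/40 kN, M_A = 803/60 kN·m, R_B = 899/40 kN, M_B = -279/20 kN·m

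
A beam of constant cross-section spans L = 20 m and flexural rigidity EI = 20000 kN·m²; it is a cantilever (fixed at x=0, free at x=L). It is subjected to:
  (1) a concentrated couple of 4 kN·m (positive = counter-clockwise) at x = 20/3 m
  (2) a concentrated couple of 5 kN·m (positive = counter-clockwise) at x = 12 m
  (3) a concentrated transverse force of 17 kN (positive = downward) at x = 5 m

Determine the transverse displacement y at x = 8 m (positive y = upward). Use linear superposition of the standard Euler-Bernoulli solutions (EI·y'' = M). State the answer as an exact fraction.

y(8) = -3821/72000 m

Load 1 — applied couple M₀=4 kN·m at a=20/3 m (b=L-a=40/3):
  y_1 = M₀a(2x-a)/(2EI)  [x>a] = 4·(20/3)·(2·8-(20/3))/(2·20000) = 7/1125 m
Load 2 — applied couple M₀=5 kN·m at a=12 m (b=L-a=8):
  y_2 = M₀x²/(2EI)  [x≤a] = 5·8²/(2·20000) = 1/125 m
Load 3 — point force P=17 kN at a=5 m (b=L-a=15):
  y_3 = -Pa²(3x-a)/(6EI)  [x>a] = -17·5²·(3·8-5)/(6·20000) = -323/4800 m
Superposition: y = Σ y_i = -3821/72000 m ≈ -0.053069 m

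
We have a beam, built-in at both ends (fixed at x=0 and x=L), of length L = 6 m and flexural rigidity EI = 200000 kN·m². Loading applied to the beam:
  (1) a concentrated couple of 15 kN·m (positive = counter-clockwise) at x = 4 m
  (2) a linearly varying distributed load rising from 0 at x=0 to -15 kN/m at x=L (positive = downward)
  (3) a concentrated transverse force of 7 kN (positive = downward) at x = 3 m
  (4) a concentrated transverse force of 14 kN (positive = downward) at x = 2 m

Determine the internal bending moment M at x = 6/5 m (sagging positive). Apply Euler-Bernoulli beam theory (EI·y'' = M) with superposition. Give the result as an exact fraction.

Load 1 — applied couple M₀=15 kN·m at a=4 m (b=L-a=2):
  M_1 = R_Ax - M_A  [x≤a] with R_A=10/3, M_A=5 = (10/3)·(6/5) - 5 = -1 kN·m
Load 2 — triangular load w₀=-15 kN/m (0→w₀ over full span):
  M_2 = 3w₀Lx/20 - w₀L²/30 - w₀x³/(6L) = 3·(-15)·6·(6/5)/20 - (-15)·6²/30 - (-15)·(6/5)³/(6·6) = 63/25 kN·m
Load 3 — point force P=7 kN at a=3 m (b=L-a=3):
  M_3 = Pb²(3a+b)x/L³ - Pab²/L²  [x≤a] = 7·3²·(3·3+3)·(6/5)/6³ - 7·3·3²/6² = -21/20 kN·m
Load 4 — point force P=14 kN at a=2 m (b=L-a=4):
  M_4 = Pb²(3a+b)x/L³ - Pab²/L²  [x≤a] = 14·4²·(3·2+4)·(6/5)/6³ - 14·2·4²/6² = 0 kN·m
Superposition: M = Σ M_i = 47/100 kN·m ≈ 0.470000 kN·m

M(6/5) = 47/100 kN·m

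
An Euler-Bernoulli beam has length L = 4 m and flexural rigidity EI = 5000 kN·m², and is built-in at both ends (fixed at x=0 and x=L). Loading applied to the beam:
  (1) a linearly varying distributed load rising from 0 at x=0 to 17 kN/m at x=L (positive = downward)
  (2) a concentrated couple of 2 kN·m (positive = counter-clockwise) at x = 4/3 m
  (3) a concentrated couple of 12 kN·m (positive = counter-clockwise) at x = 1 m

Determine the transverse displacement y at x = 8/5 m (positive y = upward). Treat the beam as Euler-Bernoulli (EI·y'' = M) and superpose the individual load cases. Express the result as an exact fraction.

Load 1 — triangular load w₀=17 kN/m (0→w₀ over full span):
  y_1 = -w₀x²(L-x)²(x+2L)/(120LEI) = -17·(8/5)²·(4-(8/5))²·((8/5)+2·4)/(120·4·5000) = -9792/9765625 m
Load 2 — applied couple M₀=2 kN·m at a=4/3 m (b=L-a=8/3):
  y_2 = (R_Ax³/6 - M_Ax²/2 - M₀(x-a)²/2)/EI  [x>a] with R_A=2/3, M_A=0 = ((2/3)·(8/5)³/6 - 0·(8/5)²/2 - 2·((8/5)-(4/3))²/2)/5000 = 6/78125 m
Load 3 — applied couple M₀=12 kN·m at a=1 m (b=L-a=3):
  y_3 = (R_Ax³/6 - M_Ax²/2 - M₀(x-a)²/2)/EI  [x>a] with R_A=27/8, M_A=-9/4 = ((27/8)·(8/5)³/6 - (-9/4)·(8/5)²/2 - 12·((8/5)-1)²/2)/5000 = 189/312500 m
Superposition: y = Σ y_i = -12543/39062500 m ≈ -0.000321 m

y(8/5) = -12543/39062500 m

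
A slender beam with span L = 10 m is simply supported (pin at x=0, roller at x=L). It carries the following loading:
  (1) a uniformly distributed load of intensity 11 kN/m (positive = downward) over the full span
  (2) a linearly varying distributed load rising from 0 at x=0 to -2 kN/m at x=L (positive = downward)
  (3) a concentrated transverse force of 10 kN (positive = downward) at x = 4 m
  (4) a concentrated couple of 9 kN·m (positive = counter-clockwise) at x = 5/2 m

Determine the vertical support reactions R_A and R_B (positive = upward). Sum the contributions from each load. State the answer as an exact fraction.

Load 1 — uniform load w=11 kN/m over full span:
  R_A = wL/2 = 11·10/2 = 55 kN
  R_B = wL/2 = 11·10/2 = 55 kN
Load 2 — triangular load w₀=-2 kN/m (0→w₀ over full span):
  R_A = w₀L/6 = (-2)·10/6 = -10/3 kN
  R_B = w₀L/3 = (-2)·10/3 = -20/3 kN
Load 3 — point force P=10 kN at a=4 m (b=L-a=6):
  R_A = Pb/L = 10·6/10 = 6 kN
  R_B = Pa/L = 10·4/10 = 4 kN
Load 4 — applied couple M₀=9 kN·m at a=5/2 m (b=L-a=15/2):
  R_A = M₀/L = 9/10 kN
  R_B = -M₀/L = -9/10 kN
Superposition: R_A = 1757/30 kN, R_B = 1543/30 kN

R_A = 1757/30 kN, R_B = 1543/30 kN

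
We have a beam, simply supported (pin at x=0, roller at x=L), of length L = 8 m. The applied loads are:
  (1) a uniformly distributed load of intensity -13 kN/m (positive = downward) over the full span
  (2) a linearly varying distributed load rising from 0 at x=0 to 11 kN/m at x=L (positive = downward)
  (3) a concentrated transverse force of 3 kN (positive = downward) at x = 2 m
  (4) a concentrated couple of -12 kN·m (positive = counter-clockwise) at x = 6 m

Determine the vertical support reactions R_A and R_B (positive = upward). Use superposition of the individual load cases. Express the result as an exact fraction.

Load 1 — uniform load w=-13 kN/m over full span:
  R_A = wL/2 = (-13)·8/2 = -52 kN
  R_B = wL/2 = (-13)·8/2 = -52 kN
Load 2 — triangular load w₀=11 kN/m (0→w₀ over full span):
  R_A = w₀L/6 = 11·8/6 = 44/3 kN
  R_B = w₀L/3 = 11·8/3 = 88/3 kN
Load 3 — point force P=3 kN at a=2 m (b=L-a=6):
  R_A = Pb/L = 3·6/8 = 9/4 kN
  R_B = Pa/L = 3·2/8 = 3/4 kN
Load 4 — applied couple M₀=-12 kN·m at a=6 m (b=L-a=2):
  R_A = M₀/L = (-12)/8 = -3/2 kN
  R_B = -M₀/L = -(-12)/8 = 3/2 kN
Superposition: R_A = -439/12 kN, R_B = -245/12 kN

R_A = -439/12 kN, R_B = -245/12 kN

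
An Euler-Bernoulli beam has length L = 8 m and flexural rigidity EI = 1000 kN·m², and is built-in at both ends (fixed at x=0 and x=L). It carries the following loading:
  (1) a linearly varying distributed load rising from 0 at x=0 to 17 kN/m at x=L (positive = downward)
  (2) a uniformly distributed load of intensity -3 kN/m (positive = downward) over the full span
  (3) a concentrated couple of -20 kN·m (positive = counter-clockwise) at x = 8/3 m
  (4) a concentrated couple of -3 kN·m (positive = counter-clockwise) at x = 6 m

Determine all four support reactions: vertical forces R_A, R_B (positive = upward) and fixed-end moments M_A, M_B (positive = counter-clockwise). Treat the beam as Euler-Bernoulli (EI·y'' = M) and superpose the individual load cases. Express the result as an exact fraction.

R_A = 4459/960 kN, M_A = 4639/240 kN·m, R_B = 37781/960 kN, M_B = -10681/240 kN·m

Load 1 — triangular load w₀=17 kN/m (0→w₀ over full span):
  R_A = 3w₀L/20 = 3·17·8/20 = 102/5 kN
  M_A = w₀L²/30 = 17·8²/30 = 544/15 kN·m
  R_B = 7w₀L/20 = 7·17·8/20 = 238/5 kN
  M_B = -w₀L²/20 = -17·8²/20 = -272/5 kN·m
Load 2 — uniform load w=-3 kN/m over full span:
  R_A = wL/2 = (-3)·8/2 = -12 kN
  M_A = wL²/12 = (-3)·8²/12 = -16 kN·m
  R_B = wL/2 = (-3)·8/2 = -12 kN
  M_B = -wL²/12 = -(-3)·8²/12 = 16 kN·m
Load 3 — applied couple M₀=-20 kN·m at a=8/3 m (b=L-a=16/3):
  R_A = 6M₀ab/L³ = 6·(-20)·(8/3)·(16/3)/8³ = -10/3 kN
  M_A = M₀b(2a-b)/L² = (-20)·(16/3)·(2·(8/3)-(16/3))/8² = 0 kN·m
  R_B = -6M₀ab/L³ = -6·(-20)·(8/3)·(16/3)/8³ = 10/3 kN
  M_B = M₀a(2b-a)/L² = (-20)·(8/3)·(2·(16/3)-(8/3))/8² = -20/3 kN·m
Load 4 — applied couple M₀=-3 kN·m at a=6 m (b=L-a=2):
  R_A = 6M₀ab/L³ = 6·(-3)·6·2/8³ = -27/64 kN
  M_A = M₀b(2a-b)/L² = (-3)·2·(2·6-2)/8² = -15/16 kN·m
  R_B = -6M₀ab/L³ = -6·(-3)·6·2/8³ = 27/64 kN
  M_B = M₀a(2b-a)/L² = (-3)·6·(2·2-6)/8² = 9/16 kN·m
Superposition: R_A = 4459/960 kN, M_A = 4639/240 kN·m, R_B = 37781/960 kN, M_B = -10681/240 kN·m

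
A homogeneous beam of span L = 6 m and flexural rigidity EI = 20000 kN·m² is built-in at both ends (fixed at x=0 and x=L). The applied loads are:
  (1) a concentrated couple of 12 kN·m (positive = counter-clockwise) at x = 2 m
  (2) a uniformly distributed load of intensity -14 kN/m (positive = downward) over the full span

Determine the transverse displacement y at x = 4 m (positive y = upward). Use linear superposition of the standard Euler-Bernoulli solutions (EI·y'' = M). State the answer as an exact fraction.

Load 1 — applied couple M₀=12 kN·m at a=2 m (b=L-a=4):
  y_1 = (R_Ax³/6 - M_Ax²/2 - M₀(x-a)²/2)/EI  [x>a] with R_A=8/3, M_A=0 = ((8/3)·4³/6 - 0·4²/2 - 12·(4-2)²/2)/20000 = 1/4500 m
Load 2 — uniform load w=-14 kN/m over full span:
  y_2 = -wx²(L-x)²/(24EI) = -(-14)·4²·(6-4)²/(24·20000) = 7/3750 m
Superposition: y = Σ y_i = 47/22500 m ≈ 0.002089 m

y(4) = 47/22500 m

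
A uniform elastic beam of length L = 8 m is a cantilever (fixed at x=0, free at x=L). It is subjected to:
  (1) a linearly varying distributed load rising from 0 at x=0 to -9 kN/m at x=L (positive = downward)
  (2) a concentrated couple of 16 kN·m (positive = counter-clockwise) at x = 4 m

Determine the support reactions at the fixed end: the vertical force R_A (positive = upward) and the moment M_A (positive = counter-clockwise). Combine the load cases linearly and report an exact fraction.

Load 1 — triangular load w₀=-9 kN/m (0→w₀ over full span):
  R_A = w₀L/2 = (-9)·8/2 = -36 kN
  M_A = w₀L²/3 = (-9)·8²/3 = -192 kN·m
Load 2 — applied couple M₀=16 kN·m at a=4 m (b=L-a=4):
  R_A = 0 kN
  M_A = -M₀ = -16 kN·m
Superposition: R_A = -36 kN, M_A = -208 kN·m

R_A = -36 kN, M_A = -208 kN·m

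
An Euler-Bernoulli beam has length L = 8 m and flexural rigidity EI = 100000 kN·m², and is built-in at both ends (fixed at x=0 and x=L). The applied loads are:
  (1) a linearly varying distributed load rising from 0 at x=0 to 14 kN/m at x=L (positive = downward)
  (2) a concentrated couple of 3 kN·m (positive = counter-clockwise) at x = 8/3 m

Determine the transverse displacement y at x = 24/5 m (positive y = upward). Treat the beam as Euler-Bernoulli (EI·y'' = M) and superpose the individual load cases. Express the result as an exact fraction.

y(24/5) = -101332/146484375 m

Load 1 — triangular load w₀=14 kN/m (0→w₀ over full span):
  y_1 = -w₀x²(L-x)²(x+2L)/(120LEI) = -14·(24/5)²·(8-(24/5))²·((24/5)+2·8)/(120·8·100000) = -34944/48828125 m
Load 2 — applied couple M₀=3 kN·m at a=8/3 m (b=L-a=16/3):
  y_2 = (R_Ax³/6 - M_Ax²/2 - M₀(x-a)²/2)/EI  [x>a] with R_A=1/2, M_A=0 = ((1/2)·(24/5)³/6 - 0·(24/5)²/2 - 3·((24/5)-(8/3))²/2)/100000 = 28/1171875 m
Superposition: y = Σ y_i = -101332/146484375 m ≈ -0.000692 m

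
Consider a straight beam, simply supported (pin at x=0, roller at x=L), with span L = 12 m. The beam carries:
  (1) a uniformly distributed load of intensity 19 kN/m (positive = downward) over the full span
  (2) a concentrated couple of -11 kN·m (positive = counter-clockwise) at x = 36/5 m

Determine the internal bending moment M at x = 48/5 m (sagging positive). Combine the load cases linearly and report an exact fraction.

Load 1 — uniform load w=19 kN/m over full span:
  M_1 = wx(L-x)/2 = 19·(48/5)·(12-(48/5))/2 = 5472/25 kN·m
Load 2 — applied couple M₀=-11 kN·m at a=36/5 m (b=L-a=24/5):
  M_2 = M₀x/L - M₀  [x>a] = (-11)·(48/5)/12 - (-11) = 11/5 kN·m
Superposition: M = Σ M_i = 5527/25 kN·m ≈ 221.080000 kN·m

M(48/5) = 5527/25 kN·m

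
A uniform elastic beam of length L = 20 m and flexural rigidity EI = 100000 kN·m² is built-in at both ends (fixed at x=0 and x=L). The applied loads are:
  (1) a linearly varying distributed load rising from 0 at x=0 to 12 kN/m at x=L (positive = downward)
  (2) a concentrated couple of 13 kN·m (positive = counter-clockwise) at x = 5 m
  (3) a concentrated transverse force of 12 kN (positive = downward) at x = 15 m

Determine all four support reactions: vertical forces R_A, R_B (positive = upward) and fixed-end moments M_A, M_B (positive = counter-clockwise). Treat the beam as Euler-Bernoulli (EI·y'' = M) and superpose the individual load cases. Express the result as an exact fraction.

R_A = 6177/160 kN, M_A = 2701/16 kN·m, R_B = 14943/160 kN, M_B = -4315/16 kN·m

Load 1 — triangular load w₀=12 kN/m (0→w₀ over full span):
  R_A = 3w₀L/20 = 3·12·20/20 = 36 kN
  M_A = w₀L²/30 = 12·20²/30 = 160 kN·m
  R_B = 7w₀L/20 = 7·12·20/20 = 84 kN
  M_B = -w₀L²/20 = -12·20²/20 = -240 kN·m
Load 2 — applied couple M₀=13 kN·m at a=5 m (b=L-a=15):
  R_A = 6M₀ab/L³ = 6·13·5·15/20³ = 117/160 kN
  M_A = M₀b(2a-b)/L² = 13·15·(2·5-15)/20² = -39/16 kN·m
  R_B = -6M₀ab/L³ = -6·13·5·15/20³ = -117/160 kN
  M_B = M₀a(2b-a)/L² = 13·5·(2·15-5)/20² = 65/16 kN·m
Load 3 — point force P=12 kN at a=15 m (b=L-a=5):
  R_A = Pb²(3a+b)/L³ = 12·5²·(3·15+5)/20³ = 15/8 kN
  M_A = Pab²/L² = 12·15·5²/20² = 45/4 kN·m
  R_B = Pa²(a+3b)/L³ = 12·15²·(15+3·5)/20³ = 81/8 kN
  M_B = -Pa²b/L² = -12·15²·5/20² = -135/4 kN·m
Superposition: R_A = 6177/160 kN, M_A = 2701/16 kN·m, R_B = 14943/160 kN, M_B = -4315/16 kN·m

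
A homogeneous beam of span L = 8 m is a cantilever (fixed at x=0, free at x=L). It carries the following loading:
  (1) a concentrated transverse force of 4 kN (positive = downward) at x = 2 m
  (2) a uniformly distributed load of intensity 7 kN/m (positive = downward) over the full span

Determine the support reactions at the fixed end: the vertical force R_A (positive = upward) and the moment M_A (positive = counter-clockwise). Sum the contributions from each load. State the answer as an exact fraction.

Load 1 — point force P=4 kN at a=2 m (b=L-a=6):
  R_A = P = 4 kN
  M_A = Pa = 4·2 = 8 kN·m
Load 2 — uniform load w=7 kN/m over full span:
  R_A = wL = 7·8 = 56 kN
  M_A = wL²/2 = 7·8²/2 = 224 kN·m
Superposition: R_A = 60 kN, M_A = 232 kN·m

R_A = 60 kN, M_A = 232 kN·m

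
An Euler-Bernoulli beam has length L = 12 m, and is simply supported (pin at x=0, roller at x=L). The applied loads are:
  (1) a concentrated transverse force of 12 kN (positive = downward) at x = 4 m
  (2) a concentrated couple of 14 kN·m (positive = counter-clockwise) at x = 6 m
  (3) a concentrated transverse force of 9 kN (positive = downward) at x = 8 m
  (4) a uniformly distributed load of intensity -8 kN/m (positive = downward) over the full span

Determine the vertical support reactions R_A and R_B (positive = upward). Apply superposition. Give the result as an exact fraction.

R_A = -215/6 kN, R_B = -235/6 kN

Load 1 — point force P=12 kN at a=4 m (b=L-a=8):
  R_A = Pb/L = 12·8/12 = 8 kN
  R_B = Pa/L = 12·4/12 = 4 kN
Load 2 — applied couple M₀=14 kN·m at a=6 m (b=L-a=6):
  R_A = M₀/L = 14/12 = 7/6 kN
  R_B = -M₀/L = -14/12 = -7/6 kN
Load 3 — point force P=9 kN at a=8 m (b=L-a=4):
  R_A = Pb/L = 9·4/12 = 3 kN
  R_B = Pa/L = 9·8/12 = 6 kN
Load 4 — uniform load w=-8 kN/m over full span:
  R_A = wL/2 = (-8)·12/2 = -48 kN
  R_B = wL/2 = (-8)·12/2 = -48 kN
Superposition: R_A = -215/6 kN, R_B = -235/6 kN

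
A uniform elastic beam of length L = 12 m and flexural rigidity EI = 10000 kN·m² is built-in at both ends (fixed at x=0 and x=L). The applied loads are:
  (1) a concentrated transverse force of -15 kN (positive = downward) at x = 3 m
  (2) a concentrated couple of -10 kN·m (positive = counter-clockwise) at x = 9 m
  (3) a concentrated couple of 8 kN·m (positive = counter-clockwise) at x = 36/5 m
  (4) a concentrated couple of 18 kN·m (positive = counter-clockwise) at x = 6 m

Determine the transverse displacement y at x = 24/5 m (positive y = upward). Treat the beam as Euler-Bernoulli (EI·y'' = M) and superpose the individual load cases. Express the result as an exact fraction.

y(24/5) = 434097/62500000 m

Load 1 — point force P=-15 kN at a=3 m (b=L-a=9):
  y_1 = -Pa²(L-x)²(3bL-(3b+a)(L-x))/(6L³EI)  [x>a] = -(-15)·3²·(12-(24/5))²·(3·9·12-(3·9+3)·(12-(24/5)))/(6·12³·10000) = 729/100000 m
Load 2 — applied couple M₀=-10 kN·m at a=9 m (b=L-a=3):
  y_2 = (R_Ax³/6 - M_Ax²/2)/EI  [x≤a] with R_A=-15/16, M_A=-25/8 = ((-15/16)·(24/5)³/6 - (-25/8)·(24/5)²/2)/10000 = 117/62500 m
Load 3 — applied couple M₀=8 kN·m at a=36/5 m (b=L-a=24/5):
  y_3 = (R_Ax³/6 - M_Ax²/2)/EI  [x≤a] with R_A=24/25, M_A=64/25 = ((24/25)·(24/5)³/6 - (64/25)·(24/5)²/2)/10000 = -2304/1953125 m
Load 4 — applied couple M₀=18 kN·m at a=6 m (b=L-a=6):
  y_4 = (R_Ax³/6 - M_Ax²/2)/EI  [x≤a] with R_A=9/4, M_A=9/2 = ((9/4)·(24/5)³/6 - (9/2)·(24/5)²/2)/10000 = -81/78125 m
Superposition: y = Σ y_i = 434097/62500000 m ≈ 0.006946 m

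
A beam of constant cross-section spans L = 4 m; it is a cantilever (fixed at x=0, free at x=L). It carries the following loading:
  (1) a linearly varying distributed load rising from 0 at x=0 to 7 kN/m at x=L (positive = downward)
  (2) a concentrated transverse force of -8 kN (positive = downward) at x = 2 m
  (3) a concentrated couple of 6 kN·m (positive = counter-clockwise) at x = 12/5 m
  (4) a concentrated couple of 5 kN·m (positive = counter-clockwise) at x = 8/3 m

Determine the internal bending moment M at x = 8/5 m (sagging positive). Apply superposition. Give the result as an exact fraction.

M(8/5) = -241/125 kN·m

Load 1 — triangular load w₀=7 kN/m (0→w₀ over full span):
  M_1 = w₀Lx/2 - w₀L²/3 - w₀x³/(6L) = 7·4·(8/5)/2 - 7·4²/3 - 7·(8/5)³/(6·4) = -2016/125 kN·m
Load 2 — point force P=-8 kN at a=2 m (b=L-a=2):
  M_2 = -P(a-x)  [x≤a] = -(-8)·(2-(8/5)) = 16/5 kN·m
Load 3 — applied couple M₀=6 kN·m at a=12/5 m (b=L-a=8/5):
  M_3 = M₀  [x≤a] = 6 = 6 kN·m
Load 4 — applied couple M₀=5 kN·m at a=8/3 m (b=L-a=4/3):
  M_4 = M₀  [x≤a] = 5 = 5 kN·m
Superposition: M = Σ M_i = -241/125 kN·m ≈ -1.928000 kN·m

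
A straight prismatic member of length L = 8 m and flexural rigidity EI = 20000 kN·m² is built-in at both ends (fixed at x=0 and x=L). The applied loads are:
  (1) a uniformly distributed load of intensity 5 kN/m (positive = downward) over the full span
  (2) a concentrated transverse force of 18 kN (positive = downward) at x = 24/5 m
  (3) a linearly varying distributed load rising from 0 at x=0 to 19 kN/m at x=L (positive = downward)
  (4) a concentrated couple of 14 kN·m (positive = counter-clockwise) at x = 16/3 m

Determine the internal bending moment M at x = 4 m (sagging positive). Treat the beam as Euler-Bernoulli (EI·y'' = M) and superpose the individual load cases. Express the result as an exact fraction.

M(4) = 4114/75 kN·m

Load 1 — uniform load w=5 kN/m over full span:
  M_1 = wLx/2 - wL²/12 - wx²/2 = 5·8·4/2 - 5·8²/12 - 5·4²/2 = 40/3 kN·m
Load 2 — point force P=18 kN at a=24/5 m (b=L-a=16/5):
  M_2 = Pb²(3a+b)x/L³ - Pab²/L²  [x≤a] = 18·(16/5)²·(3·(24/5)+(16/5))·4/8³ - 18·(24/5)·(16/5)²/8² = 288/25 kN·m
Load 3 — triangular load w₀=19 kN/m (0→w₀ over full span):
  M_3 = 3w₀Lx/20 - w₀L²/30 - w₀x³/(6L) = 3·19·8·4/20 - 19·8²/30 - 19·4³/(6·8) = 76/3 kN·m
Load 4 — applied couple M₀=14 kN·m at a=16/3 m (b=L-a=8/3):
  M_4 = R_Ax - M_A  [x≤a] with R_A=7/3, M_A=14/3 = (7/3)·4 - (14/3) = 14/3 kN·m
Superposition: M = Σ M_i = 4114/75 kN·m ≈ 54.853333 kN·m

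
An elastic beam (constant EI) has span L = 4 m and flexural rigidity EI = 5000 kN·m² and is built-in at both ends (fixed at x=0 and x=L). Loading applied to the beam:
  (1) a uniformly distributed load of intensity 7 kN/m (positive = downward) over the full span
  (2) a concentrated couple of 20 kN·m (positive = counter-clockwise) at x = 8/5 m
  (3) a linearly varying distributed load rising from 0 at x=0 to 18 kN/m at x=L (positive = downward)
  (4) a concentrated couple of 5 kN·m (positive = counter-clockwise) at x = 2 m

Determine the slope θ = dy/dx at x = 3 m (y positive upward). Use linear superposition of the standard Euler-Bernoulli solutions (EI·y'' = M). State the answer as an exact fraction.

Load 1 — uniform load w=7 kN/m over full span:
  θ_1 = -wx(L-x)(L-2x)/(12EI) = -7·3·(4-3)·(4-2·3)/(12·5000) = 7/10000 rad
Load 2 — applied couple M₀=20 kN·m at a=8/5 m (b=L-a=12/5):
  θ_2 = (R_Ax²/2 - M_Ax - M₀(x-a))/EI  [x>a] with R_A=36/5, M_A=12/5 = ((36/5)·3²/2 - (12/5)·3 - 20·(3-(8/5)))/5000 = -7/12500 rad
Load 3 — triangular load w₀=18 kN/m (0→w₀ over full span):
  θ_3 = -w₀(2x(L-x)(L-2x)(x+2L)+x²(L-x)²)/(120LEI) = -18·(2·3·(4-3)·(4-2·3)·(3+2·4)+3²·(4-3)²)/(120·4·5000) = 369/400000 rad
Load 4 — applied couple M₀=5 kN·m at a=2 m (b=L-a=2):
  θ_4 = (R_Ax²/2 - M_Ax - M₀(x-a))/EI  [x>a] with R_A=15/8, M_A=5/4 = ((15/8)·3²/2 - (5/4)·3 - 5·(3-2))/5000 = -1/16000 rad
Superposition: θ = Σ θ_i = 1/1000 rad ≈ 0.001000 rad

θ(3) = 1/1000 rad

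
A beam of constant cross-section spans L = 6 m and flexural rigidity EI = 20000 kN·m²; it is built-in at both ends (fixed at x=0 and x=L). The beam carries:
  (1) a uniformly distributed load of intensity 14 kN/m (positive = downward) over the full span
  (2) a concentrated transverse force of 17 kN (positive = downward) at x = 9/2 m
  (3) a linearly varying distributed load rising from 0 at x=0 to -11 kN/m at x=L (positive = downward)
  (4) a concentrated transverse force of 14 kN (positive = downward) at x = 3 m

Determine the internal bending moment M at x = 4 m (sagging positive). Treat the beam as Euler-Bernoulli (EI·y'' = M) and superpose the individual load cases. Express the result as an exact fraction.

Load 1 — uniform load w=14 kN/m over full span:
  M_1 = wLx/2 - wL²/12 - wx²/2 = 14·6·4/2 - 14·6²/12 - 14·4²/2 = 14 kN·m
Load 2 — point force P=17 kN at a=9/2 m (b=L-a=3/2):
  M_2 = Pb²(3a+b)x/L³ - Pab²/L²  [x≤a] = 17·(3/2)²·(3·(9/2)+(3/2))·4/6³ - 17·(9/2)·(3/2)²/6² = 187/32 kN·m
Load 3 — triangular load w₀=-11 kN/m (0→w₀ over full span):
  M_3 = 3w₀Lx/20 - w₀L²/30 - w₀x³/(6L) = 3·(-11)·6·4/20 - (-11)·6²/30 - (-11)·4³/(6·6) = -308/45 kN·m
Load 4 — point force P=14 kN at a=3 m (b=L-a=3):
  M_4 = Pa²(a+3b)(L-x)/L³ - Pa²b/L²  [x>a] = 14·3²·(3+3·3)·(6-4)/6³ - 14·3²·3/6² = 7/2 kN·m
Superposition: M = Σ M_i = 23759/1440 kN·m ≈ 16.499306 kN·m

M(4) = 23759/1440 kN·m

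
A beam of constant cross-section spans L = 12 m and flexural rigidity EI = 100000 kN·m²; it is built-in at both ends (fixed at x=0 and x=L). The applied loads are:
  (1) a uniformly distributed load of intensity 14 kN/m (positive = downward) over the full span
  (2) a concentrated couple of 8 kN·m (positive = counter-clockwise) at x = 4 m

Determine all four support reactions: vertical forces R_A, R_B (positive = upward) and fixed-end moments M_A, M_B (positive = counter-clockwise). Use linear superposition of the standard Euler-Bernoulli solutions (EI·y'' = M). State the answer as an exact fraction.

Load 1 — uniform load w=14 kN/m over full span:
  R_A = wL/2 = 14·12/2 = 84 kN
  M_A = wL²/12 = 14·12²/12 = 168 kN·m
  R_B = wL/2 = 14·12/2 = 84 kN
  M_B = -wL²/12 = -14·12²/12 = -168 kN·m
Load 2 — applied couple M₀=8 kN·m at a=4 m (b=L-a=8):
  R_A = 6M₀ab/L³ = 6·8·4·8/12³ = 8/9 kN
  M_A = M₀b(2a-b)/L² = 8·8·(2·4-8)/12² = 0 kN·m
  R_B = -6M₀ab/L³ = -6·8·4·8/12³ = -8/9 kN
  M_B = M₀a(2b-a)/L² = 8·4·(2·8-4)/12² = 8/3 kN·m
Superposition: R_A = 764/9 kN, M_A = 168 kN·m, R_B = 748/9 kN, M_B = -496/3 kN·m

R_A = 764/9 kN, M_A = 168 kN·m, R_B = 748/9 kN, M_B = -496/3 kN·m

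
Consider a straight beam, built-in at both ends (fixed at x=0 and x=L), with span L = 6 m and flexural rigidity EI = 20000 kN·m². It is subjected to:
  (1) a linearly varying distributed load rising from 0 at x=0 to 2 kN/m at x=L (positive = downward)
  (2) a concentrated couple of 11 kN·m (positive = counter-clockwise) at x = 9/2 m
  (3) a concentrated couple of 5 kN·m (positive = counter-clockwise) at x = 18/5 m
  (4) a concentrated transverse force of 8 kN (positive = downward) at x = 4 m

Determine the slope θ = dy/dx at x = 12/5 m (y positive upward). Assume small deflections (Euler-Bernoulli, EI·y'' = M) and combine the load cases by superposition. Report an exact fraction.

Load 1 — triangular load w₀=2 kN/m (0→w₀ over full span):
  θ_1 = -w₀(2x(L-x)(L-2x)(x+2L)+x²(L-x)²)/(120LEI) = -2·(2·(12/5)·(6-(12/5))·(6-2·(12/5))·((12/5)+2·6)+(12/5)²·(6-(12/5))²)/(120·6·20000) = -81/1562500 rad
Load 2 — applied couple M₀=11 kN·m at a=9/2 m (b=L-a=3/2):
  θ_2 = (R_Ax²/2 - M_Ax)/EI  [x≤a] with R_A=33/16, M_A=55/16 = ((33/16)·(12/5)²/2 - (55/16)·(12/5))/20000 = -231/2000000 rad
Load 3 — applied couple M₀=5 kN·m at a=18/5 m (b=L-a=12/5):
  θ_3 = (R_Ax²/2 - M_Ax)/EI  [x≤a] with R_A=6/5, M_A=8/5 = ((6/5)·(12/5)²/2 - (8/5)·(12/5))/20000 = -3/156250 rad
Load 4 — point force P=8 kN at a=4 m (b=L-a=2):
  θ_4 = -Pb²x(2aL-(3a+b)x)/(2L³EI)  [x≤a] = -8·2²·(12/5)·(2·4·6-(3·4+2)·(12/5))/(2·6³·20000) = -2/15625 rad
Superposition: θ = Σ θ_i = -15727/50000000 rad ≈ -0.000315 rad

θ(12/5) = -15727/50000000 rad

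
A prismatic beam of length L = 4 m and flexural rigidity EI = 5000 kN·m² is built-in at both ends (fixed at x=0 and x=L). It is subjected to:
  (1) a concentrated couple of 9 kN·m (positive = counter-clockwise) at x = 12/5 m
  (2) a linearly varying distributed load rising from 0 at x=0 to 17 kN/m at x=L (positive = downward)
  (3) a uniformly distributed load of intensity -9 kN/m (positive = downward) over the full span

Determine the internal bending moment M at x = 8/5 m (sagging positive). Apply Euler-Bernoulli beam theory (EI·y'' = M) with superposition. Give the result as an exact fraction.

M(8/5) = 172/125 kN·m

Load 1 — applied couple M₀=9 kN·m at a=12/5 m (b=L-a=8/5):
  M_1 = R_Ax - M_A  [x≤a] with R_A=81/25, M_A=72/25 = (81/25)·(8/5) - (72/25) = 288/125 kN·m
Load 2 — triangular load w₀=17 kN/m (0→w₀ over full span):
  M_2 = 3w₀Lx/20 - w₀L²/30 - w₀x³/(6L) = 3·17·4·(8/5)/20 - 17·4²/30 - 17·(8/5)³/(6·4) = 544/125 kN·m
Load 3 — uniform load w=-9 kN/m over full span:
  M_3 = wLx/2 - wL²/12 - wx²/2 = (-9)·4·(8/5)/2 - (-9)·4²/12 - (-9)·(8/5)²/2 = -132/25 kN·m
Superposition: M = Σ M_i = 172/125 kN·m ≈ 1.376000 kN·m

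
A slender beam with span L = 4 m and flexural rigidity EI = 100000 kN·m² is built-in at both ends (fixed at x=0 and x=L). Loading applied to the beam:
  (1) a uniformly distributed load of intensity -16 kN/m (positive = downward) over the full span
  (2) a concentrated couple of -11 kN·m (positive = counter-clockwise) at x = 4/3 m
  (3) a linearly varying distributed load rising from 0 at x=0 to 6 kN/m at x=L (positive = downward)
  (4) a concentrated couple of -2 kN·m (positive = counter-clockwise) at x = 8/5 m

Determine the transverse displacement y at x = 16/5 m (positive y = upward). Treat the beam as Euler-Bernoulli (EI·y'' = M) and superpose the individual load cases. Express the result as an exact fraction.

y(16/5) = 43027/1757812500 m

Load 1 — uniform load w=-16 kN/m over full span:
  y_1 = -wx²(L-x)²/(24EI) = -(-16)·(16/5)²·(4-(16/5))²/(24·100000) = 256/5859375 m
Load 2 — applied couple M₀=-11 kN·m at a=4/3 m (b=L-a=8/3):
  y_2 = (R_Ax³/6 - M_Ax²/2 - M₀(x-a)²/2)/EI  [x>a] with R_A=-11/3, M_A=0 = ((-11/3)·(16/5)³/6 - 0·(16/5)²/2 - (-11)·((16/5)-(4/3))²/2)/100000 = -121/14062500 m
Load 3 — triangular load w₀=6 kN/m (0→w₀ over full span):
  y_3 = -w₀x²(L-x)²(x+2L)/(120LEI) = -6·(16/5)²·(4-(16/5))²·((16/5)+2·4)/(120·4·100000) = -448/48828125 m
Load 4 — applied couple M₀=-2 kN·m at a=8/5 m (b=L-a=12/5):
  y_4 = (R_Ax³/6 - M_Ax²/2 - M₀(x-a)²/2)/EI  [x>a] with R_A=-18/25, M_A=-6/25 = ((-18/25)·(16/5)³/6 - (-6/25)·(16/5)²/2 - (-2)·((16/5)-(8/5))²/2)/100000 = -14/9765625 m
Superposition: y = Σ y_i = 43027/1757812500 m ≈ 0.000024 m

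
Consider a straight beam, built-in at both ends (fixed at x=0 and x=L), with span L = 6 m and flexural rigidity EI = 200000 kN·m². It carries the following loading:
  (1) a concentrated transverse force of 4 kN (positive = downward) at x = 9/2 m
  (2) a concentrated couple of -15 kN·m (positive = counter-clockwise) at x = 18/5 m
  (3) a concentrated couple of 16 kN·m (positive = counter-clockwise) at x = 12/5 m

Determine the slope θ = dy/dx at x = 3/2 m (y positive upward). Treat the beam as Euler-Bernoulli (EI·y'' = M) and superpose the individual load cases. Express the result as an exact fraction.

θ(3/2) = 5769/320000000 rad

Load 1 — point force P=4 kN at a=9/2 m (b=L-a=3/2):
  θ_1 = -Pb²x(2aL-(3a+b)x)/(2L³EI)  [x≤a] = -4·(3/2)²·(3/2)·(2·(9/2)·6-(3·(9/2)+(3/2))·(3/2))/(2·6³·200000) = -63/12800000 rad
Load 2 — applied couple M₀=-15 kN·m at a=18/5 m (b=L-a=12/5):
  θ_2 = (R_Ax²/2 - M_Ax)/EI  [x≤a] with R_A=-18/5, M_A=-24/5 = ((-18/5)·(3/2)²/2 - (-24/5)·(3/2))/200000 = 63/4000000 rad
Load 3 — applied couple M₀=16 kN·m at a=12/5 m (b=L-a=18/5):
  θ_3 = (R_Ax²/2 - M_Ax)/EI  [x≤a] with R_A=96/25, M_A=48/25 = ((96/25)·(3/2)²/2 - (48/25)·(3/2))/200000 = 9/1250000 rad
Superposition: θ = Σ θ_i = 5769/320000000 rad ≈ 0.000018 rad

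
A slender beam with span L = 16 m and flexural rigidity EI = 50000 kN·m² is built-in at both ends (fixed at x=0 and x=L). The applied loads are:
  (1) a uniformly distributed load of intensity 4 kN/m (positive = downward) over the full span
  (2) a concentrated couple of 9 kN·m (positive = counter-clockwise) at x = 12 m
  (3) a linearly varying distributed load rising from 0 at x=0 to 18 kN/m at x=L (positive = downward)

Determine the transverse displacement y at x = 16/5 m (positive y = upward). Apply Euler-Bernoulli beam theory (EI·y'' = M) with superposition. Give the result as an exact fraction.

Load 1 — uniform load w=4 kN/m over full span:
  y_1 = -wx²(L-x)²/(24EI) = -4·(16/5)²·(16-(16/5))²/(24·50000) = -32768/5859375 m
Load 2 — applied couple M₀=9 kN·m at a=12 m (b=L-a=4):
  y_2 = (R_Ax³/6 - M_Ax²/2)/EI  [x≤a] with R_A=81/128, M_A=45/16 = ((81/128)·(16/5)³/6 - (45/16)·(16/5)²/2)/50000 = -171/781250 m
Load 3 — triangular load w₀=18 kN/m (0→w₀ over full span):
  y_3 = -w₀x²(L-x)²(x+2L)/(120LEI) = -18·(16/5)²·(16-(16/5))²·((16/5)+2·16)/(120·16·50000) = -540672/48828125 m
Superposition: y = Σ y_i = -4946557/292968750 m ≈ -0.016884 m

y(16/5) = -4946557/292968750 m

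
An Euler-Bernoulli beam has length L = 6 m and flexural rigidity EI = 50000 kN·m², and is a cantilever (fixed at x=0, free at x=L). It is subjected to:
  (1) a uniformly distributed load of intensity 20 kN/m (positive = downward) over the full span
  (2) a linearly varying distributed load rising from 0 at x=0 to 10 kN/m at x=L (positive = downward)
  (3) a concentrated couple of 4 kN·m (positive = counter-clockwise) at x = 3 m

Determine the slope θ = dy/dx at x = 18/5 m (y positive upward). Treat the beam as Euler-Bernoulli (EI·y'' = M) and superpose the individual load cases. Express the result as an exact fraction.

θ(18/5) = -56949/3125000 rad

Load 1 — uniform load w=20 kN/m over full span:
  θ_1 = -wx(x²-3Lx+3L²)/(6EI) = -20·(18/5)·((18/5)²-3·6·(18/5)+3·6²)/(6·50000) = -1053/78125 rad
Load 2 — triangular load w₀=10 kN/m (0→w₀ over full span):
  θ_2 = (w₀Lx²/4-w₀L²x/3-w₀x⁴/(24L))/EI = (10·6·(18/5)²/4-10·6²·(18/5)/3-10·(18/5)⁴/(24·6))/50000 = -15579/3125000 rad
Load 3 — applied couple M₀=4 kN·m at a=3 m (b=L-a=3):
  θ_3 = M₀a/EI  [x>a] = 4·3/50000 = 3/12500 rad
Superposition: θ = Σ θ_i = -56949/3125000 rad ≈ -0.018224 rad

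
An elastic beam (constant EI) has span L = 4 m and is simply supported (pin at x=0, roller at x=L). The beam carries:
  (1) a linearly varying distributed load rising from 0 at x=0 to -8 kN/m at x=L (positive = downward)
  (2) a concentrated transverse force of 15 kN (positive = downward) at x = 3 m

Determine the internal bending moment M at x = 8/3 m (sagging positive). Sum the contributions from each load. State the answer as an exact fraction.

M(8/3) = 170/81 kN·m

Load 1 — triangular load w₀=-8 kN/m (0→w₀ over full span):
  M_1 = w₀Lx/6 - w₀x³/(6L) = (-8)·4·(8/3)/6 - (-8)·(8/3)³/(6·4) = -640/81 kN·m
Load 2 — point force P=15 kN at a=3 m (b=L-a=1):
  M_2 = Pbx/L  [x≤a] = 15·1·(8/3)/4 = 10 kN·m
Superposition: M = Σ M_i = 170/81 kN·m ≈ 2.098765 kN·m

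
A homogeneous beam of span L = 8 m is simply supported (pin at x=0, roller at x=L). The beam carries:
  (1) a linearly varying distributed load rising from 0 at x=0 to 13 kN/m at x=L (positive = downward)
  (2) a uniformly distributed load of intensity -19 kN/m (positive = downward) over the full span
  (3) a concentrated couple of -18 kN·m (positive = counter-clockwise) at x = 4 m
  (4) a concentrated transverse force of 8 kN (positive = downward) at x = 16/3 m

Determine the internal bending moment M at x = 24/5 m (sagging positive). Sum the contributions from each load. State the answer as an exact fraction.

M(24/5) = -9084/125 kN·m

Load 1 — triangular load w₀=13 kN/m (0→w₀ over full span):
  M_1 = w₀Lx/6 - w₀x³/(6L) = 13·8·(24/5)/6 - 13·(24/5)³/(6·8) = 6656/125 kN·m
Load 2 — uniform load w=-19 kN/m over full span:
  M_2 = wx(L-x)/2 = (-19)·(24/5)·(8-(24/5))/2 = -3648/25 kN·m
Load 3 — applied couple M₀=-18 kN·m at a=4 m (b=L-a=4):
  M_3 = M₀x/L - M₀  [x>a] = (-18)·(24/5)/8 - (-18) = 36/5 kN·m
Load 4 — point force P=8 kN at a=16/3 m (b=L-a=8/3):
  M_4 = Pbx/L  [x≤a] = 8·(8/3)·(24/5)/8 = 64/5 kN·m
Superposition: M = Σ M_i = -9084/125 kN·m ≈ -72.672000 kN·m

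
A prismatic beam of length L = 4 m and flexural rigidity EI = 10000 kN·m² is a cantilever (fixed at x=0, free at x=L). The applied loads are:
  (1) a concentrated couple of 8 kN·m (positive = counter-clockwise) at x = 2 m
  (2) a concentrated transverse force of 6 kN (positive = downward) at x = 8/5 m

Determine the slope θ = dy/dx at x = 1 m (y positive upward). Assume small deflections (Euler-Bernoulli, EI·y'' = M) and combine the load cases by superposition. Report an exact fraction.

Load 1 — applied couple M₀=8 kN·m at a=2 m (b=L-a=2):
  θ_1 = M₀x/EI  [x≤a] = 8·1/10000 = 1/1250 rad
Load 2 — point force P=6 kN at a=8/5 m (b=L-a=12/5):
  θ_2 = -Px(2a-x)/(2EI)  [x≤a] = -6·1·(2·(8/5)-1)/(2·10000) = -33/50000 rad
Superposition: θ = Σ θ_i = 7/50000 rad ≈ 0.000140 rad

θ(1) = 7/50000 rad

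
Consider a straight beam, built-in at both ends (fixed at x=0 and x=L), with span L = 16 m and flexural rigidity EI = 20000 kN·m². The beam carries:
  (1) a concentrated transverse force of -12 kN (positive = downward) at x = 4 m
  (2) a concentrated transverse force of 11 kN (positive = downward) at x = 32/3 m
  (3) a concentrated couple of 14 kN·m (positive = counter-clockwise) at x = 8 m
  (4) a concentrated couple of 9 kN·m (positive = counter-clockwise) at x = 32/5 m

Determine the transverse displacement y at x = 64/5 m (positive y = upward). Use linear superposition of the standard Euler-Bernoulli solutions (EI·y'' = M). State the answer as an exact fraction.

Load 1 — point force P=-12 kN at a=4 m (b=L-a=12):
  y_1 = -Pa²(L-x)²(3bL-(3b+a)(L-x))/(6L³EI)  [x>a] = -(-12)·4²·(16-(64/5))²·(3·12·16-(3·12+4)·(16-(64/5)))/(6·16³·20000) = 28/15625 m
Load 2 — point force P=11 kN at a=32/3 m (b=L-a=16/3):
  y_2 = -Pa²(L-x)²(3bL-(3b+a)(L-x))/(6L³EI)  [x>a] = -11·(32/3)²·(16-(64/5))²·(3·(16/3)·16-(3·(16/3)+(32/3))·(16-(64/5)))/(6·16³·20000) = -5632/1265625 m
Load 3 — applied couple M₀=14 kN·m at a=8 m (b=L-a=8):
  y_3 = (R_Ax³/6 - M_Ax²/2 - M₀(x-a)²/2)/EI  [x>a] with R_A=21/16, M_A=7/2 = ((21/16)·(64/5)³/6 - (7/2)·(64/5)²/2 - 14·((64/5)-8)²/2)/20000 = 42/78125 m
Load 4 — applied couple M₀=9 kN·m at a=32/5 m (b=L-a=48/5):
  y_4 = (R_Ax³/6 - M_Ax²/2 - M₀(x-a)²/2)/EI  [x>a] with R_A=81/100, M_A=27/25 = ((81/100)·(64/5)³/6 - (27/25)·(64/5)²/2 - 9·((64/5)-(32/5))²/2)/20000 = 1008/1953125 m
Superposition: y = Σ y_i = -253802/158203125 m ≈ -0.001604 m

y(64/5) = -253802/158203125 m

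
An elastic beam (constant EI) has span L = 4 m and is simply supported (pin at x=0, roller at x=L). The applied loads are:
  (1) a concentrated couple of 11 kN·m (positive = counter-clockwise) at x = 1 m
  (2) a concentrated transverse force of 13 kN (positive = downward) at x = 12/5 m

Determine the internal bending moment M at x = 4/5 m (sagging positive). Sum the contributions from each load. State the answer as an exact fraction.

M(4/5) = 159/25 kN·m

Load 1 — applied couple M₀=11 kN·m at a=1 m (b=L-a=3):
  M_1 = M₀x/L  [x≤a] = 11·(4/5)/4 = 11/5 kN·m
Load 2 — point force P=13 kN at a=12/5 m (b=L-a=8/5):
  M_2 = Pbx/L  [x≤a] = 13·(8/5)·(4/5)/4 = 104/25 kN·m
Superposition: M = Σ M_i = 159/25 kN·m ≈ 6.360000 kN·m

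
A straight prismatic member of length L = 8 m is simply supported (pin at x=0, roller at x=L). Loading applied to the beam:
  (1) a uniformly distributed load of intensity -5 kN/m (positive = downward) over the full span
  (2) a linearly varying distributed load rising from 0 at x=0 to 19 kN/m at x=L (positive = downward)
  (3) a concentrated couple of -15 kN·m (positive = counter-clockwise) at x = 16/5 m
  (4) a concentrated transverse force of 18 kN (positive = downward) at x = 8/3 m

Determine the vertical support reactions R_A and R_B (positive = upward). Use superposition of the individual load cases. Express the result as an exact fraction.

Load 1 — uniform load w=-5 kN/m over full span:
  R_A = wL/2 = (-5)·8/2 = -20 kN
  R_B = wL/2 = (-5)·8/2 = -20 kN
Load 2 — triangular load w₀=19 kN/m (0→w₀ over full span):
  R_A = w₀L/6 = 19·8/6 = 76/3 kN
  R_B = w₀L/3 = 19·8/3 = 152/3 kN
Load 3 — applied couple M₀=-15 kN·m at a=16/5 m (b=L-a=24/5):
  R_A = M₀/L = (-15)/8 = -15/8 kN
  R_B = -M₀/L = -(-15)/8 = 15/8 kN
Load 4 — point force P=18 kN at a=8/3 m (b=L-a=16/3):
  R_A = Pb/L = 18·(16/3)/8 = 12 kN
  R_B = Pa/L = 18·(8/3)/8 = 6 kN
Superposition: R_A = 371/24 kN, R_B = 925/24 kN

R_A = 371/24 kN, R_B = 925/24 kN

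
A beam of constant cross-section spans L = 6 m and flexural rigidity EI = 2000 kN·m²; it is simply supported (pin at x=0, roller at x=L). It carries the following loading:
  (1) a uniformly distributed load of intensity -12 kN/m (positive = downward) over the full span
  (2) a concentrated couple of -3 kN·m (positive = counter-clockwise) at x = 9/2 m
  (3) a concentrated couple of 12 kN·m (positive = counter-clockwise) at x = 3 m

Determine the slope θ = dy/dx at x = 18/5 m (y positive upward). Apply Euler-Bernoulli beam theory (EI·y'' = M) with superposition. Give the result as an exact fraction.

Load 1 — uniform load w=-12 kN/m over full span:
  θ_1 = -w(L³-6Lx²+4x³)/(24EI) = -(-12)·(6³-6·6·(18/5)²+4·(18/5)³)/(24·2000) = -999/62500 rad
Load 2 — applied couple M₀=-3 kN·m at a=9/2 m (b=L-a=3/2):
  θ_2 = (M₀x²/(2L)+C₁)/EI  [x≤a] with C₁=M₀(3b²-L²)/(6L)=39/16 = ((-3)·(18/5)²/(2·6)+(39/16))/2000 = -321/800000 rad
Load 3 — applied couple M₀=12 kN·m at a=3 m (b=L-a=3):
  θ_3 = (M₀x²/(2L)-M₀(x-a)+C₁)/EI  [x>a] with C₁=M₀(3b²-L²)/(6L)=-3 = (12·(18/5)²/(2·6)-12·((18/5)-3)+(-3))/2000 = 69/50000 rad
Superposition: θ = Σ θ_i = -60021/4000000 rad ≈ -0.015005 rad

θ(18/5) = -60021/4000000 rad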